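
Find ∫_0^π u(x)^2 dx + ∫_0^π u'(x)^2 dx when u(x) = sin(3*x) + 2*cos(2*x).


||u||_{H^1(0,π)}^2 = 24 + 15*π

u'(x) = -4*sin(2*x) + 3*cos(3*x).
Expand u² and (u')² and integrate term by term on (0, π), using: for integers n ≥ 1, ∫_0^π sin²(nx) dx = ∫_0^π cos²(nx) dx = π/2; for n ≠ n', ∫_0^π sin(nx)sin(n'x) dx = ∫_0^π cos(nx)cos(n'x) dx = 0; and by product-to-sum, ∫_0^π sin(nx)cos(n'x) dx = ½∫_0^π [sin((n+n')x) + sin((n−n')x)] dx, which is 0 when n+n' is even and 2n/(n²−n'²) when n+n' is odd (it need not vanish on (0, π)).
  u² squared terms: (2)²·∫cos(2x)² dx = 4·π/2 = 2*π;  (1)²·∫sin(3x)² dx = 1·π/2 = π/2.
  u² cross terms: 2·(2)·(1)·∫cos(2x)·sin(3x) dx = 4·(6/5) = 24/5.
  So ∫_0^π u² dx = 2*π + π/2 + 24/5 = 24/5 + 5*π/2.
  (u')² squared terms: (-4)²·∫sin(2x)² dx = 16·π/2 = 8*π;  (3)²·∫cos(3x)² dx = 9·π/2 = 9*π/2.
  (u')² cross terms: 2·(-4)·(3)·∫sin(2x)·cos(3x) dx = -24·(-4/5) = 96/5.
  So ∫_0^π (u')² dx = 8*π + 9*π/2 + 96/5 = 96/5 + 25*π/2.
||u||_{H^1}^2 = (24/5 + 5*π/2) + (96/5 + 25*π/2) = 24 + 15*π.


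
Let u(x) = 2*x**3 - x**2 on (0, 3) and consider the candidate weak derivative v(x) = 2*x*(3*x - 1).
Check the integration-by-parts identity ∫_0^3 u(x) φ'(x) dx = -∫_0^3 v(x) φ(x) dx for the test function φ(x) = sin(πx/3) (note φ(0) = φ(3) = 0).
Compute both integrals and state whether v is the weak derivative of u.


LHS = -144/π + 648/π^3, RHS = -144/π + 648/π^3. Yes, v = u' weakly.

u(x) = 2*x**3 - x**2, classical derivative u'(x) = 6*x**2 - 2*x.
φ(x) = sin(πx/3), so φ'(x) = π*cos(π*x/3)/3.
Note φ(0) = φ(3) = 0, so the boundary term u·φ vanishes.
LHS = ∫_0^3 u(x) φ'(x) dx = ∫_0^3 (2*π*x^3*cos(π*x/3)/3 - π*x^2*cos(π*x/3)/3) dx. Term by term:
  ∫_0^3 -π*x^2*cos(π*x/3)/3 dx = 18/π;  ∫_0^3 2*π*x^3*cos(π*x/3)/3 dx = -162/π + 648/π^3.
Sum: 18/π + -162/π + 648/π^3 = -144/π + 648/π^3.
So LHS = -144/π + 648/π^3.
∫_0^3 v(x) φ(x) dx = ∫_0^3 (6*x^2*sin(π*x/3) - 2*x*sin(π*x/3)) dx. Term by term:
  ∫_0^3 -2*x*sin(π*x/3) dx = -18/π;  ∫_0^3 6*x^2*sin(π*x/3) dx = -648/π^3 + 162/π.
Sum: -18/π + -648/π^3 + 162/π = -648/π^3 + 144/π.
So RHS = -∫_0^3 v(x) φ(x) dx = -144/π + 648/π^3.
LHS = RHS, so the identity holds for this test φ.
Moreover u is smooth here and v(x) = u'(x) = 6*x**2 - 2*x pointwise, so the identity holds for every test function. Hence v is the weak derivative of u.


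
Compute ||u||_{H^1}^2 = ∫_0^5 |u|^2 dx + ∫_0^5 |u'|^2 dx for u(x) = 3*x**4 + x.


||u||_{H^1}^2 = 75173480/21

The H^1 norm (squared) on an interval (0, L) is
  ||u||_{H^1}^2 = ∫_0^L u(x)^2 dx + ∫_0^L u'(x)^2 dx.
Compute u'(x) = 12*x**3 + 1.
Then u(x)^2 = 9*x**8 + 6*x**5 + x**2 and u'(x)^2 = 144*x**6 + 24*x**3 + 1.
Integrate each monomial from 0 to 5 using ∫_0^5 c·x^n dx = c·5^(n+1)/(n+1):
  ∫_0^5 u(x)^2 dx = ∫_0^5 (9*x^8 + 6*x^5 + x^2) dx. Term by term:
    ∫_0^5 9*x^8 dx = 1953125;  ∫_0^5 6*x^5 dx = 15625;  ∫_0^5 x^2 dx = 125/3.
  Sum: 1953125 + 15625 + 125/3 = 5906375/3.
  ∫_0^5 u'(x)^2 dx = ∫_0^5 (144*x^6 + 24*x^3 + 1) dx. Term by term:
    ∫_0^5 144*x^6 dx = 11250000/7;  ∫_0^5 24*x^3 dx = 3750;  ∫_0^5 1 dx = 5.
  Sum: 11250000/7 + 3750 + 5 = 11276285/7.
Adding: ||u||_{H^1}^2 = 5906375/3 + 11276285/7 = 75173480/21.


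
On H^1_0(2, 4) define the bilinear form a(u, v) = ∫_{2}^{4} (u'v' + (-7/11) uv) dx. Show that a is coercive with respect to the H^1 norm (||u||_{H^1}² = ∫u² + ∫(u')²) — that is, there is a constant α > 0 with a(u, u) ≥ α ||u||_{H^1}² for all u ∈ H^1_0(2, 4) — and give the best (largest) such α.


α = (-28/11 + π^2)/(4 + π^2)

Coercivity of a(·,·) on H^1_0(2, 4) means a(u, u) ≥ α ||u||_{H^1}² for every u ∈ H^1_0.
The interval has length L = 2, and Poincaré/coercivity depend only on L. Here a(u, u) = ∫(u')² + (-7/11)·∫u².
Here c = -7/11 < 0 with |c| < (π/L)² = π^2/4, so coercivity still holds. The condition a(u,u) ≥ α||u||_{H^1}² reads (1−α)∫(u')² ≥ (α−c)∫u². Any admissible α is ≤ 1 (rapidly oscillating u have ∫u²/∫(u')² → 0), and α = 1 would force 0 ≥ (1−c)∫u², impossible since c < 1; so 1−α > 0. By the sharp Poincaré inequality on H^1_0 of an interval of length L, ∫(u')² ≥ (π/L)²∫u² with equality for the first sine mode sin(π(x−x₀)/L) (x₀ the left endpoint), so the inequality holds for all u iff (1−α)(π/L)² ≥ α − c, i.e. α ≤ ((π/L)² + c)/((π/L)² + 1) = (1 + c(L/π)²)/(1 + (L/π)²). (Direct route, valid since c ≤ 0: Poincaré gives c∫u² ≥ c(L/π)²∫(u')², so a(u,u) ≥ (1 + c(L/π)²)∫(u')², while ||u||_{H^1}² ≤ (1 + (L/π)²)∫(u')²; dividing yields the same α.) With (π/L)² = π^2/4 and c = -7/11, the largest admissible constant is α = ((π/L)² + c)/((π/L)² + 1).
Simplifying, α = (-28/11 + π^2)/(4 + π^2).


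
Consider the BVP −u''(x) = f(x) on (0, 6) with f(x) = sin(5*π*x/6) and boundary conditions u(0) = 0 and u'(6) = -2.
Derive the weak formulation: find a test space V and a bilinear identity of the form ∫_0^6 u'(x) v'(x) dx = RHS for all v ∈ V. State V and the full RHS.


V = {v ∈ H^1(0, 6) : v(0) = 0} (test functions vanish at x = 0 where u is specified); weak form: ∫_0^6 u'v' dx = ∫_0^6 (sin(5*π*x/6)) v dx − 2·v(6) for all v ∈ V.

Multiply both sides by a test function v and integrate from 0 to 6:
  ∫_0^6 −u''(x) v(x) dx = ∫_0^6 f(x) v(x) dx.
Integrate the LHS by parts once:
  ∫_0^6 −u'' v dx = −[u'(x) v(x)]_0^6 + ∫_0^6 u'(x) v'(x) dx.
Thus ∫_0^6 u'(x) v'(x) dx = ∫_0^6 f(x) v(x) dx + [u'(x) v(x)]_0^6.
Choose V so that boundary terms are either known or forced to vanish.
Mixed BC: u(0) = 0 (Dirichlet) and u'(6) = -2 (Neumann). Define V = {v ∈ H^1(0, 6) : v(0) = 0}. Then [u' v]_0^6 = u'(6)·v(6) − u'(0)·0 = − 2·v(6).
Weak formulation: find u (satisfying any essential BC) such that ∫_0^6 u'(x) v'(x) dx = ∫_0^6 f v dx − 2·v(6) for all v ∈ V (Dirichlet at 0 absorbed into V; Neumann datum at x = 6 contributes the boundary term).
Substituting f(x) = sin(5*π*x/6), the right-hand side is ∫_0^6 (sin(5*π*x/6)) v dx − 2·v(6).


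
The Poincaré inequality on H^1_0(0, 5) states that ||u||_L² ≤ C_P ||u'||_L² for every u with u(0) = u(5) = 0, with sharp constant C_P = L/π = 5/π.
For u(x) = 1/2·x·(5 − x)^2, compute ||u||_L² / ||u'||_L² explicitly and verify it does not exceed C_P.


||u||_L² / ||u'||_L² = 5*sqrt(14)/14 < C_P = 5/π.

u(x) = 1/2·x·(5 − x)^2, so u'(x) = (x - 5)*(3*x - 5)/2.
u(x) = 1/2·x·(5 − x)^2 vanishes at x = 0 and x = 5, so u ∈ H^1_0(0, 5). Differentiate via the product rule and integrate the resulting polynomials term by term.
  ∫_0^5 u² dx = ∫_0^5 (x^6/4 - 5*x^5 + 75*x^4/2 - 125*x^3 + 625*x^2/4) dx. Term by term:
    ∫_0^5 x^6/4 dx = 78125/28;  ∫_0^5 -5*x^5 dx = -78125/6;  ∫_0^5 75*x^4/2 dx = 46875/2;
    ∫_0^5 -125*x^3 dx = -78125/4;  ∫_0^5 625*x^2/4 dx = 78125/12.
  Sum: 78125/28 − 78125/6 + 46875/2 − 78125/4 + 78125/12 = 15625/84.
  ∫_0^5 (u')² dx = ∫_0^5 (9*x^4/4 - 30*x^3 + 275*x^2/2 - 250*x + 625/4) dx. Term by term:
    ∫_0^5 9*x^4/4 dx = 5625/4;  ∫_0^5 -30*x^3 dx = -9375/2;  ∫_0^5 275*x^2/2 dx = 34375/6;
    ∫_0^5 -250*x dx = -3125;  ∫_0^5 625/4 dx = 3125/4.
  Sum: 5625/4 − 9375/2 + 34375/6 − 3125 + 3125/4 = 625/6.
∫_0^5 u² dx = 15625/84, so ||u||_L² = 125*sqrt(21)/42.
∫_0^5 (u')² dx = 625/6, so ||u'||_L² = 25*sqrt(6)/6.
Ratio ||u||_L² / ||u'||_L² = 5*sqrt(14)/14.
Sharp Poincaré constant on H^1_0(0, 5) is C_P = L/π = 5/π, achieved by sin(π/5·x).
A polynomial bump cannot attain the sharp Poincaré constant (only the first sine eigenfunction does), so the ratio is strictly less than C_P, consistent with ||u||_L² ≤ C_P ||u'||_L².


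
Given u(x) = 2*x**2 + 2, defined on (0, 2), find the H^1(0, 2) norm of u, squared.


||u||_{H^1}^2 = 488/5

The H^1 norm (squared) on an interval (0, L) is
  ||u||_{H^1}^2 = ∫_0^L u(x)^2 dx + ∫_0^L u'(x)^2 dx.
Compute u'(x) = 4*x.
Then u(x)^2 = 4*x**4 + 8*x**2 + 4 and u'(x)^2 = 16*x**2.
Integrate each monomial from 0 to 2 using ∫_0^2 c·x^n dx = c·2^(n+1)/(n+1):
  ∫_0^2 u(x)^2 dx = ∫_0^2 (4*x^4 + 8*x^2 + 4) dx. Term by term:
    ∫_0^2 4*x^4 dx = 128/5;  ∫_0^2 8*x^2 dx = 64/3;  ∫_0^2 4 dx = 8.
  Sum: 128/5 + 64/3 + 8 = 824/15.
  ∫_0^2 u'(x)^2 dx = ∫_0^2 (16*x^2) dx. Term by term:
    ∫_0^2 16*x^2 dx = 128/3.
Adding: ||u||_{H^1}^2 = 824/15 + 128/3 = 488/5.


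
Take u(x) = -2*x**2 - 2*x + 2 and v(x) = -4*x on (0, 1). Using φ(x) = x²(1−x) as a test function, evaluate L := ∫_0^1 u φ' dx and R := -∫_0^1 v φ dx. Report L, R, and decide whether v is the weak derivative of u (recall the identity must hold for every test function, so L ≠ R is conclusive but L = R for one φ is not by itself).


LHS = 11/30, RHS = 1/5. No, v is not the weak derivative of u.

u(x) = -2*x**2 - 2*x + 2, classical derivative u'(x) = -4*x - 2.
φ(x) = x²(1−x), so φ'(x) = x*(2 - 3*x).
Note φ(0) = φ(1) = 0, so the boundary term u·φ vanishes.
LHS = ∫_0^1 u(x) φ'(x) dx = ∫_0^1 (6*x^4 + 2*x^3 - 10*x^2 + 4*x) dx. Term by term:
  ∫_0^1 6*x^4 dx = 6/5;  ∫_0^1 2*x^3 dx = 1/2;  ∫_0^1 -10*x^2 dx = -10/3;
  ∫_0^1 4*x dx = 2.
Sum: 6/5 + 1/2 − 10/3 + 2 = 11/30.
So LHS = 11/30.
∫_0^1 v(x) φ(x) dx = ∫_0^1 (4*x^4 - 4*x^3) dx. Term by term:
  ∫_0^1 4*x^4 dx = 4/5;  ∫_0^1 -4*x^3 dx = -1.
Sum: 4/5 − 1 = -1/5.
So RHS = -∫_0^1 v(x) φ(x) dx = 1/5.
LHS − RHS = 1/6 ≠ 0, so the identity fails.
(For a valid weak derivative the identity must hold for EVERY test function, in particular this one. The failure shows v is NOT the weak derivative of u.)
Correct weak derivative would be u'(x) = -4*x - 2.


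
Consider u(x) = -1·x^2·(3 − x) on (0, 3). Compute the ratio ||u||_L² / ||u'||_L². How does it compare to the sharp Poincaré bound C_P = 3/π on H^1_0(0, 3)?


||u||_L² / ||u'||_L² = 3*sqrt(14)/14 < C_P = 3/π.

u(x) = -1·x^2·(3 − x), so u'(x) = 3*x*(x - 2).
u(x) = -1·x^2·(3 − x) vanishes at x = 0 and x = 3, so u ∈ H^1_0(0, 3). Differentiate via the product rule and integrate the resulting polynomials term by term.
  ∫_0^3 u² dx = ∫_0^3 (x^6 - 6*x^5 + 9*x^4) dx. Term by term:
    ∫_0^3 x^6 dx = 2187/7;  ∫_0^3 -6*x^5 dx = -729;  ∫_0^3 9*x^4 dx = 2187/5.
  Sum: 2187/7 − 729 + 2187/5 = 729/35.
  ∫_0^3 (u')² dx = ∫_0^3 (9*x^4 - 36*x^3 + 36*x^2) dx. Term by term:
    ∫_0^3 9*x^4 dx = 2187/5;  ∫_0^3 -36*x^3 dx = -729;  ∫_0^3 36*x^2 dx = 324.
  Sum: 2187/5 − 729 + 324 = 162/5.
∫_0^3 u² dx = 729/35, so ||u||_L² = 27*sqrt(35)/35.
∫_0^3 (u')² dx = 162/5, so ||u'||_L² = 9*sqrt(10)/5.
Ratio ||u||_L² / ||u'||_L² = 3*sqrt(14)/14.
Sharp Poincaré constant on H^1_0(0, 3) is C_P = L/π = 3/π, achieved by sin(π/3·x).
A polynomial bump cannot attain the sharp Poincaré constant (only the first sine eigenfunction does), so the ratio is strictly less than C_P, consistent with ||u||_L² ≤ C_P ||u'||_L².


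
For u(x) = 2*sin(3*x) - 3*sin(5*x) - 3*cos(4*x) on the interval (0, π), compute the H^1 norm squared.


||u||_{H^1(0,π)}^2 = 3604/7 + 427*π/2

u'(x) = 12*sin(4*x) + 6*cos(3*x) - 15*cos(5*x).
Expand u² and (u')² and integrate term by term on (0, π), using: for integers n ≥ 1, ∫_0^π sin²(nx) dx = ∫_0^π cos²(nx) dx = π/2; for n ≠ n', ∫_0^π sin(nx)sin(n'x) dx = ∫_0^π cos(nx)cos(n'x) dx = 0; and by product-to-sum, ∫_0^π sin(nx)cos(n'x) dx = ½∫_0^π [sin((n+n')x) + sin((n−n')x)] dx, which is 0 when n+n' is even and 2n/(n²−n'²) when n+n' is odd (it need not vanish on (0, π)).
  u² squared terms: (-3)²·∫cos(4x)² dx = 9·π/2 = 9*π/2;  (-3)²·∫sin(5x)² dx = 9·π/2 = 9*π/2;  (2)²·∫sin(3x)² dx = 4·π/2 = 2*π.
  u² cross terms: 2·(-3)·(-3)·∫cos(4x)·sin(5x) dx = 18·(10/9) = 20;  2·(-3)·(2)·∫cos(4x)·sin(3x) dx = -12·(-6/7) = 72/7;  2·(-3)·(2)·∫sin(5x)·sin(3x) dx = -12·(0) = 0.
  So ∫_0^π u² dx = 9*π/2 + 9*π/2 + 2*π + 20 + 72/7 + 0 = 212/7 + 11*π.
  (u')² squared terms: (-15)²·∫cos(5x)² dx = 225·π/2 = 225*π/2;  (6)²·∫cos(3x)² dx = 36·π/2 = 18*π;  (12)²·∫sin(4x)² dx = 144·π/2 = 72*π.
  (u')² cross terms: 2·(-15)·(6)·∫cos(5x)·cos(3x) dx = -180·(0) = 0;  2·(-15)·(12)·∫cos(5x)·sin(4x) dx = -360·(-8/9) = 320;  2·(6)·(12)·∫cos(3x)·sin(4x) dx = 144·(8/7) = 1152/7.
  So ∫_0^π (u')² dx = 225*π/2 + 18*π + 72*π + 0 + 320 + 1152/7 = 3392/7 + 405*π/2.
||u||_{H^1}^2 = (212/7 + 11*π) + (3392/7 + 405*π/2) = 3604/7 + 427*π/2.


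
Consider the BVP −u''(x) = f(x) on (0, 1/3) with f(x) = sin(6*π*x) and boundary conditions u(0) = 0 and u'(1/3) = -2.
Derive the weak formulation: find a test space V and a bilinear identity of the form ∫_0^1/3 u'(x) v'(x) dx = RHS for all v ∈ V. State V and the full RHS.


V = {v ∈ H^1(0, 1/3) : v(0) = 0} (test functions vanish at x = 0 where u is specified); weak form: ∫_0^1/3 u'v' dx = ∫_0^1/3 (sin(6*π*x)) v dx − 2·v(1/3) for all v ∈ V.

Multiply both sides by a test function v and integrate from 0 to 1/3:
  ∫_0^1/3 −u''(x) v(x) dx = ∫_0^1/3 f(x) v(x) dx.
Integrate the LHS by parts once:
  ∫_0^1/3 −u'' v dx = −[u'(x) v(x)]_0^1/3 + ∫_0^1/3 u'(x) v'(x) dx.
Thus ∫_0^1/3 u'(x) v'(x) dx = ∫_0^1/3 f(x) v(x) dx + [u'(x) v(x)]_0^1/3.
Choose V so that boundary terms are either known or forced to vanish.
Mixed BC: u(0) = 0 (Dirichlet) and u'(1/3) = -2 (Neumann). Define V = {v ∈ H^1(0, 1/3) : v(0) = 0}. Then [u' v]_0^1/3 = u'(1/3)·v(1/3) − u'(0)·0 = − 2·v(1/3).
Weak formulation: find u (satisfying any essential BC) such that ∫_0^1/3 u'(x) v'(x) dx = ∫_0^1/3 f v dx − 2·v(1/3) for all v ∈ V (Dirichlet at 0 absorbed into V; Neumann datum at x = 1/3 contributes the boundary term).
Substituting f(x) = sin(6*π*x), the right-hand side is ∫_0^1/3 (sin(6*π*x)) v dx − 2·v(1/3).


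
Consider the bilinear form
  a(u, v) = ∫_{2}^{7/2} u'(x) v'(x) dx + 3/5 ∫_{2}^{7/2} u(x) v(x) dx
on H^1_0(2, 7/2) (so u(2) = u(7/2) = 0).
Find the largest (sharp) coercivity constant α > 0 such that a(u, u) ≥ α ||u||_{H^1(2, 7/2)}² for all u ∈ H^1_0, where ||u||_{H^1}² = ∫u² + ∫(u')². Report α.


α = (27 + 20*π^2)/(5*(9 + 4*π^2))

Coercivity of a(·,·) on H^1_0(2, 7/2) means a(u, u) ≥ α ||u||_{H^1}² for every u ∈ H^1_0.
The interval has length L = 3/2, and Poincaré/coercivity depend only on L. Here a(u, u) = ∫(u')² + (3/5)·∫u².
Here 0 < c = 3/5 < 1. The condition a(u,u) ≥ α||u||_{H^1}² reads (1−α)∫(u')² ≥ (α−c)∫u². Any admissible α is ≤ 1 (rapidly oscillating u have ∫u²/∫(u')² → 0), and α = 1 would force 0 ≥ (1−c)∫u², impossible since c < 1; so 1−α > 0. By the sharp Poincaré inequality on H^1_0 of an interval of length L, ∫(u')² ≥ (π/L)²∫u² with equality for the first sine mode sin(π(x−x₀)/L) (x₀ the left endpoint), so the inequality holds for all u iff (1−α)(π/L)² ≥ α − c, i.e. α ≤ ((π/L)² + c)/((π/L)² + 1) = (1 + c(L/π)²)/(1 + (L/π)²). With (π/L)² = 4*π^2/9 and c = 3/5, the largest admissible constant is α = ((π/L)² + c)/((π/L)² + 1).
Simplifying, α = (27 + 20*π^2)/(5*(9 + 4*π^2)).


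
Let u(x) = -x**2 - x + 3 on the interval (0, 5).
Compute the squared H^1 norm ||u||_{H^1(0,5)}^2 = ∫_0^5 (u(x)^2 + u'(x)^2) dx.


||u||_{H^1}^2 = 5525/6

The H^1 norm (squared) on an interval (0, L) is
  ||u||_{H^1}^2 = ∫_0^L u(x)^2 dx + ∫_0^L u'(x)^2 dx.
Compute u'(x) = -2*x - 1.
Then u(x)^2 = x**4 + 2*x**3 - 5*x**2 - 6*x + 9 and u'(x)^2 = 4*x**2 + 4*x + 1.
Integrate each monomial from 0 to 5 using ∫_0^5 c·x^n dx = c·5^(n+1)/(n+1):
  ∫_0^5 u(x)^2 dx = ∫_0^5 (x^4 + 2*x^3 - 5*x^2 - 6*x + 9) dx. Term by term:
    ∫_0^5 x^4 dx = 625;  ∫_0^5 2*x^3 dx = 625/2;  ∫_0^5 -5*x^2 dx = -625/3;
    ∫_0^5 -6*x dx = -75;  ∫_0^5 9 dx = 45.
  Sum: 625 + 625/2 − 625/3 − 75 + 45 = 4195/6.
  ∫_0^5 u'(x)^2 dx = ∫_0^5 (4*x^2 + 4*x + 1) dx. Term by term:
    ∫_0^5 4*x^2 dx = 500/3;  ∫_0^5 4*x dx = 50;  ∫_0^5 1 dx = 5.
  Sum: 500/3 + 50 + 5 = 665/3.
Adding: ||u||_{H^1}^2 = 4195/6 + 665/3 = 5525/6.


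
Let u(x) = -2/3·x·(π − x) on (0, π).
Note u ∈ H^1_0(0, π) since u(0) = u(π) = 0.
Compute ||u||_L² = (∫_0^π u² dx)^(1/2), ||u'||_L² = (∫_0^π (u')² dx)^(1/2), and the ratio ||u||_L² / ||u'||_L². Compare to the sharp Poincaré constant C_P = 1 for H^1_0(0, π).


||u||_L² / ||u'||_L² = sqrt(10)*π/10 < C_P = 1.

u(x) = -2/3·x·(π − x), so u'(x) = 4*x/3 - 2*π/3.
u(x) = -2/3·x·(π − x) vanishes at x = 0 and x = π, so u ∈ H^1_0(0, π). Differentiate via the product rule and integrate the resulting polynomials term by term.
  ∫_0^π u² dx = ∫_0^π (4*x^4/9 - 8*π*x^3/9 + 4*π^2*x^2/9) dx. Term by term:
    ∫_0^π 4*x^4/9 dx = 4*π^5/45;  ∫_0^π -8*π*x^3/9 dx = -2*π^5/9;  ∫_0^π 4*π^2*x^2/9 dx = 4*π^5/27.
  Sum: 4*π^5/45 − 2*π^5/9 + 4*π^5/27 = 2*π^5/135.
  ∫_0^π (u')² dx = ∫_0^π (16*x^2/9 - 16*π*x/9 + 4*π^2/9) dx. Term by term:
    ∫_0^π 16*x^2/9 dx = 16*π^3/27;  ∫_0^π -16*π*x/9 dx = -8*π^3/9;  ∫_0^π 4*π^2/9 dx = 4*π^3/9.
  Sum: 16*π^3/27 − 8*π^3/9 + 4*π^3/9 = 4*π^3/27.
∫_0^π u² dx = 2*π^5/135, so ||u||_L² = sqrt(30)*π^(5/2)/45.
∫_0^π (u')² dx = 4*π^3/27, so ||u'||_L² = 2*sqrt(3)*π^(3/2)/9.
Ratio ||u||_L² / ||u'||_L² = sqrt(10)*π/10.
Sharp Poincaré constant on H^1_0(0, π) is C_P = L/π = 1, achieved by sin(x).
A polynomial bump cannot attain the sharp Poincaré constant (only the first sine eigenfunction does), so the ratio is strictly less than C_P, consistent with ||u||_L² ≤ C_P ||u'||_L².


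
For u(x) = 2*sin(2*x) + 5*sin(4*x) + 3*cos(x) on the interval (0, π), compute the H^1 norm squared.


||u||_{H^1(0,π)}^2 = 64 + 463*π/2

u'(x) = -3*sin(x) + 4*cos(2*x) + 20*cos(4*x).
Expand u² and (u')² and integrate term by term on (0, π), using: for integers n ≥ 1, ∫_0^π sin²(nx) dx = ∫_0^π cos²(nx) dx = π/2; for n ≠ n', ∫_0^π sin(nx)sin(n'x) dx = ∫_0^π cos(nx)cos(n'x) dx = 0; and by product-to-sum, ∫_0^π sin(nx)cos(n'x) dx = ½∫_0^π [sin((n+n')x) + sin((n−n')x)] dx, which is 0 when n+n' is even and 2n/(n²−n'²) when n+n' is odd (it need not vanish on (0, π)).
  u² squared terms: (2)²·∫sin(2x)² dx = 4·π/2 = 2*π;  (3)²·∫cos(x)² dx = 9·π/2 = 9*π/2;  (5)²·∫sin(4x)² dx = 25·π/2 = 25*π/2.
  u² cross terms: 2·(2)·(3)·∫sin(2x)·cos(x) dx = 12·(4/3) = 16;  2·(2)·(5)·∫sin(2x)·sin(4x) dx = 20·(0) = 0;  2·(3)·(5)·∫cos(x)·sin(4x) dx = 30·(8/15) = 16.
  So ∫_0^π u² dx = 2*π + 9*π/2 + 25*π/2 + 16 + 0 + 16 = 32 + 19*π.
  (u')² squared terms: (-3)²·∫sin(x)² dx = 9·π/2 = 9*π/2;  (4)²·∫cos(2x)² dx = 16·π/2 = 8*π;  (20)²·∫cos(4x)² dx = 400·π/2 = 200*π.
  (u')² cross terms: 2·(-3)·(4)·∫sin(x)·cos(2x) dx = -24·(-2/3) = 16;  2·(-3)·(20)·∫sin(x)·cos(4x) dx = -120·(-2/15) = 16;  2·(4)·(20)·∫cos(2x)·cos(4x) dx = 160·(0) = 0.
  So ∫_0^π (u')² dx = 9*π/2 + 8*π + 200*π + 16 + 16 + 0 = 32 + 425*π/2.
||u||_{H^1}^2 = (32 + 19*π) + (32 + 425*π/2) = 64 + 463*π/2.


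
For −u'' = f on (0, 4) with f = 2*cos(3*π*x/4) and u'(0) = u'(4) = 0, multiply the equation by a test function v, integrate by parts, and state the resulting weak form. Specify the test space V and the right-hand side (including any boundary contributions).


V = H^1(0, 4) (no boundary constraint on v; u is determined up to an additive constant); weak form: ∫_0^4 u'v' dx = ∫_0^4 (2*cos(3*π*x/4)) v dx for all v ∈ V.

Multiply both sides by a test function v and integrate from 0 to 4:
  ∫_0^4 −u''(x) v(x) dx = ∫_0^4 f(x) v(x) dx.
Integrate the LHS by parts once:
  ∫_0^4 −u'' v dx = −[u'(x) v(x)]_0^4 + ∫_0^4 u'(x) v'(x) dx.
Thus ∫_0^4 u'(x) v'(x) dx = ∫_0^4 f(x) v(x) dx + [u'(x) v(x)]_0^4.
Choose V so that boundary terms are either known or forced to vanish.
u has homogeneous Neumann: u'(0) = u'(4) = 0. So [u' v]_0^4 = 0·v(4) − 0·v(0) = 0 for any v; take V = H^1(0, 4).
Weak formulation: find u (satisfying any essential BC) such that ∫_0^4 u'(x) v'(x) dx = ∫_0^4 f v dx for all v ∈ V (homogeneous Neumann, so boundary terms vanish).
Substituting f(x) = 2*cos(3*π*x/4), the right-hand side is ∫_0^4 (2*cos(3*π*x/4)) v dx.
Compatibility check (pure Neumann): taking v ≡ 1 ∈ V gives 0 = ∫_0^4 f dx + (0) − (0), i.e. ∫_0^4 f dx must equal u'(0) − u'(4) = 0. Indeed ∫_0^4 (2*cos(3*π*x/4)) dx = 0, so the data are compatible. The solution is then unique only up to an additive constant (fix it e.g. by requiring ∫_0^4 u dx = 0).


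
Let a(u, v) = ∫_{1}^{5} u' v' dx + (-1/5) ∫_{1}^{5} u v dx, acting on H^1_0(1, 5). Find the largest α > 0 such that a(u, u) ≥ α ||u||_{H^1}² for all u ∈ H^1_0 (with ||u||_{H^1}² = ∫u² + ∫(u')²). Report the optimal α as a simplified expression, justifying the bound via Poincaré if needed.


α = (-16/5 + π^2)/(π^2 + 16)

Coercivity of a(·,·) on H^1_0(1, 5) means a(u, u) ≥ α ||u||_{H^1}² for every u ∈ H^1_0.
The interval has length L = 4, and Poincaré/coercivity depend only on L. Here a(u, u) = ∫(u')² + (-1/5)·∫u².
Here c = -1/5 < 0 with |c| < (π/L)² = π^2/16, so coercivity still holds. The condition a(u,u) ≥ α||u||_{H^1}² reads (1−α)∫(u')² ≥ (α−c)∫u². Any admissible α is ≤ 1 (rapidly oscillating u have ∫u²/∫(u')² → 0), and α = 1 would force 0 ≥ (1−c)∫u², impossible since c < 1; so 1−α > 0. By the sharp Poincaré inequality on H^1_0 of an interval of length L, ∫(u')² ≥ (π/L)²∫u² with equality for the first sine mode sin(π(x−x₀)/L) (x₀ the left endpoint), so the inequality holds for all u iff (1−α)(π/L)² ≥ α − c, i.e. α ≤ ((π/L)² + c)/((π/L)² + 1) = (1 + c(L/π)²)/(1 + (L/π)²). (Direct route, valid since c ≤ 0: Poincaré gives c∫u² ≥ c(L/π)²∫(u')², so a(u,u) ≥ (1 + c(L/π)²)∫(u')², while ||u||_{H^1}² ≤ (1 + (L/π)²)∫(u')²; dividing yields the same α.) With (π/L)² = π^2/16 and c = -1/5, the largest admissible constant is α = ((π/L)² + c)/((π/L)² + 1).
Simplifying, α = (-16/5 + π^2)/(π^2 + 16).


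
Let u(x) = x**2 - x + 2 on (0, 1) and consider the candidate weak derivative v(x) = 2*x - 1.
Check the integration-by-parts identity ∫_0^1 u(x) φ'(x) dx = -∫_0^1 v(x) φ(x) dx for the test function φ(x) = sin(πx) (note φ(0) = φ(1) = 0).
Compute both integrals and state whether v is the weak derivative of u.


LHS = 0, RHS = 0. Yes, v = u' weakly.

u(x) = x**2 - x + 2, classical derivative u'(x) = 2*x - 1.
φ(x) = sin(πx), so φ'(x) = π*cos(π*x).
Note φ(0) = φ(1) = 0, so the boundary term u·φ vanishes.
LHS = ∫_0^1 u(x) φ'(x) dx = ∫_0^1 (π*x^2*cos(π*x) - π*x*cos(π*x) + 2*π*cos(π*x)) dx. Term by term:
  ∫_0^1 2*π*cos(π*x) dx = 0;  ∫_0^1 π*x^2*cos(π*x) dx = -2/π;  ∫_0^1 -π*x*cos(π*x) dx = 2/π.
Sum: 0 − 2/π + 2/π = 0.
So LHS = 0.
∫_0^1 v(x) φ(x) dx = ∫_0^1 (2*x*sin(π*x) - sin(π*x)) dx. Term by term:
  ∫_0^1 -sin(π*x) dx = -2/π;  ∫_0^1 2*x*sin(π*x) dx = 2/π.
Sum: -2/π + 2/π = 0.
So RHS = -∫_0^1 v(x) φ(x) dx = 0.
LHS = RHS, so the identity holds for this test φ.
Moreover u is smooth here and v(x) = u'(x) = 2*x - 1 pointwise, so the identity holds for every test function. Hence v is the weak derivative of u.


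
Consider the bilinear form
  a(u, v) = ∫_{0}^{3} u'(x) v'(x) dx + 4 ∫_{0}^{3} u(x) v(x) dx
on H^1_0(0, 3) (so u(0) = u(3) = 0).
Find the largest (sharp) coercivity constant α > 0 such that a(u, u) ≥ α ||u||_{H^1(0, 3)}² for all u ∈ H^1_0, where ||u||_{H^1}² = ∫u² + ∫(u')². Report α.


α = 1

Coercivity of a(·,·) on H^1_0(0, 3) means a(u, u) ≥ α ||u||_{H^1}² for every u ∈ H^1_0.
The interval has length L = 3, and Poincaré/coercivity depend only on L. Here a(u, u) = ∫(u')² + (4)·∫u².
Here c = 4 ≥ 1, so a(u,u) = ∫(u')² + c∫u² ≥ ∫(u')² + ∫u² = ||u||_{H^1}², i.e. α = 1 works. No larger α is possible: a(u,u) ≥ α||u||_{H^1}² means (1−α)∫(u')² ≥ (α−c)∫u², and for the modes u_n = sin(nπ(x−x₀)/L) (x₀ the left endpoint) one has ∫u_n²/∫(u_n')² = (L/(nπ))² → 0, so a(u_n,u_n)/||u_n||_{H^1}² → 1. Hence the optimal constant is α = 1.
Therefore α = 1.


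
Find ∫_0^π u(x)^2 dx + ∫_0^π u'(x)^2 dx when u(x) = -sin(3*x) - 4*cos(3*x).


||u||_{H^1(0,π)}^2 = 85*π

u'(x) = 12*sin(3*x) - 3*cos(3*x).
Expand u² and (u')² and integrate term by term on (0, π), using: for integers n ≥ 1, ∫_0^π sin²(nx) dx = ∫_0^π cos²(nx) dx = π/2; for n ≠ n', ∫_0^π sin(nx)sin(n'x) dx = ∫_0^π cos(nx)cos(n'x) dx = 0; and by product-to-sum, ∫_0^π sin(nx)cos(n'x) dx = ½∫_0^π [sin((n+n')x) + sin((n−n')x)] dx, which is 0 when n+n' is even and 2n/(n²−n'²) when n+n' is odd (it need not vanish on (0, π)).
  u² squared terms: (-1)²·∫sin(3x)² dx = 1·π/2 = π/2;  (-4)²·∫cos(3x)² dx = 16·π/2 = 8*π.
  u² cross terms: 2·(-1)·(-4)·∫sin(3x)·cos(3x) dx = 8·(0) = 0.
  So ∫_0^π u² dx = π/2 + 8*π + 0 = 17*π/2.
  (u')² squared terms: (-3)²·∫cos(3x)² dx = 9·π/2 = 9*π/2;  (12)²·∫sin(3x)² dx = 144·π/2 = 72*π.
  (u')² cross terms: 2·(-3)·(12)·∫cos(3x)·sin(3x) dx = -72·(0) = 0.
  So ∫_0^π (u')² dx = 9*π/2 + 72*π + 0 = 153*π/2.
||u||_{H^1}^2 = (17*π/2) + (153*π/2) = 85*π.


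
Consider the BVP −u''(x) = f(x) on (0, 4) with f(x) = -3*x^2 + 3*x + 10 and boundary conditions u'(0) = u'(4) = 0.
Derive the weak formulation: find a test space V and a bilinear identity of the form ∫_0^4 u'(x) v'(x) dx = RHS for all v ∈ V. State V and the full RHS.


V = H^1(0, 4) (no boundary constraint on v; u is determined up to an additive constant); weak form: ∫_0^4 u'v' dx = ∫_0^4 (-3*x^2 + 3*x + 10) v dx for all v ∈ V.

Multiply both sides by a test function v and integrate from 0 to 4:
  ∫_0^4 −u''(x) v(x) dx = ∫_0^4 f(x) v(x) dx.
Integrate the LHS by parts once:
  ∫_0^4 −u'' v dx = −[u'(x) v(x)]_0^4 + ∫_0^4 u'(x) v'(x) dx.
Thus ∫_0^4 u'(x) v'(x) dx = ∫_0^4 f(x) v(x) dx + [u'(x) v(x)]_0^4.
Choose V so that boundary terms are either known or forced to vanish.
u has homogeneous Neumann: u'(0) = u'(4) = 0. So [u' v]_0^4 = 0·v(4) − 0·v(0) = 0 for any v; take V = H^1(0, 4).
Weak formulation: find u (satisfying any essential BC) such that ∫_0^4 u'(x) v'(x) dx = ∫_0^4 f v dx for all v ∈ V (homogeneous Neumann, so boundary terms vanish).
Substituting f(x) = -3*x^2 + 3*x + 10, the right-hand side is ∫_0^4 (-3*x^2 + 3*x + 10) v dx.
Compatibility check (pure Neumann): taking v ≡ 1 ∈ V gives 0 = ∫_0^4 f dx + (0) − (0), i.e. ∫_0^4 f dx must equal u'(0) − u'(4) = 0. Indeed ∫_0^4 (-3*x^2 + 3*x + 10) dx = 0, so the data are compatible. The solution is then unique only up to an additive constant (fix it e.g. by requiring ∫_0^4 u dx = 0).


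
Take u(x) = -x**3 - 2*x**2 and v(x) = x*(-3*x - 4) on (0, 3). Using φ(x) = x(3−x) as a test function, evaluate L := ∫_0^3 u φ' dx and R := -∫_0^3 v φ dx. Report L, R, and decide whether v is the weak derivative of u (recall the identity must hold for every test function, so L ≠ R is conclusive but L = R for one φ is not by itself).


LHS = 1269/20, RHS = 1269/20. Yes, v = u' weakly.

u(x) = -x**3 - 2*x**2, classical derivative u'(x) = -3*x**2 - 4*x.
φ(x) = x(3−x), so φ'(x) = 3 - 2*x.
Note φ(0) = φ(3) = 0, so the boundary term u·φ vanishes.
LHS = ∫_0^3 u(x) φ'(x) dx = ∫_0^3 (2*x^4 + x^3 - 6*x^2) dx. Term by term:
  ∫_0^3 2*x^4 dx = 486/5;  ∫_0^3 x^3 dx = 81/4;  ∫_0^3 -6*x^2 dx = -54.
Sum: 486/5 + 81/4 − 54 = 1269/20.
So LHS = 1269/20.
∫_0^3 v(x) φ(x) dx = ∫_0^3 (3*x^4 - 5*x^3 - 12*x^2) dx. Term by term:
  ∫_0^3 3*x^4 dx = 729/5;  ∫_0^3 -5*x^3 dx = -405/4;  ∫_0^3 -12*x^2 dx = -108.
Sum: 729/5 − 405/4 − 108 = -1269/20.
So RHS = -∫_0^3 v(x) φ(x) dx = 1269/20.
LHS = RHS, so the identity holds for this test φ.
Moreover u is smooth here and v(x) = u'(x) = -3*x**2 - 4*x pointwise, so the identity holds for every test function. Hence v is the weak derivative of u.


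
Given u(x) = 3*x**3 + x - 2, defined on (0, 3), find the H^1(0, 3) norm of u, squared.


||u||_{H^1}^2 = 243777/35

The H^1 norm (squared) on an interval (0, L) is
  ||u||_{H^1}^2 = ∫_0^L u(x)^2 dx + ∫_0^L u'(x)^2 dx.
Compute u'(x) = 9*x**2 + 1.
Then u(x)^2 = 9*x**6 + 6*x**4 - 12*x**3 + x**2 - 4*x + 4 and u'(x)^2 = 81*x**4 + 18*x**2 + 1.
Integrate each monomial from 0 to 3 using ∫_0^3 c·x^n dx = c·3^(n+1)/(n+1):
  ∫_0^3 u(x)^2 dx = ∫_0^3 (9*x^6 + 6*x^4 - 12*x^3 + x^2 - 4*x + 4) dx. Term by term:
    ∫_0^3 9*x^6 dx = 19683/7;  ∫_0^3 6*x^4 dx = 1458/5;  ∫_0^3 -12*x^3 dx = -243;
    ∫_0^3 x^2 dx = 9;  ∫_0^3 -4*x dx = -18;  ∫_0^3 4 dx = 12.
  Sum: 19683/7 + 1458/5 − 243 + 9 − 18 + 12 = 100221/35.
  ∫_0^3 u'(x)^2 dx = ∫_0^3 (81*x^4 + 18*x^2 + 1) dx. Term by term:
    ∫_0^3 81*x^4 dx = 19683/5;  ∫_0^3 18*x^2 dx = 162;  ∫_0^3 1 dx = 3.
  Sum: 19683/5 + 162 + 3 = 20508/5.
Adding: ||u||_{H^1}^2 = 100221/35 + 20508/5 = 243777/35.


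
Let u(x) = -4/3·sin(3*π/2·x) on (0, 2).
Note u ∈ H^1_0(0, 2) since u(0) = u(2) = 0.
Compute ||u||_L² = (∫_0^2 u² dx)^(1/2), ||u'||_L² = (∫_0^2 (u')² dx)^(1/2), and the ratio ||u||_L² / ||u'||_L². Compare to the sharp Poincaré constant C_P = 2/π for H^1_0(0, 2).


||u||_L² / ||u'||_L² = 2/(3*π) < C_P = 2/π.

u(x) = -4/3·sin(3*π/2·x), so u'(x) = -2*π*cos(3*π*x/2).
Writing u(x) = A·sin(kπx/L) with A = -4/3 and k = 3, use ∫_0^L sin²(kπx/L) dx = L/2 and ∫_0^L cos²(kπx/L) dx = L/2.
u² = 16/9·sin²(3*π/2·x) and (u')² = 4*π^2·cos²(3*π/2·x), and each of sin², cos² integrates to L/2 = 1 over (0, 2).
∫_0^2 u² dx = 16/9, so ||u||_L² = 4/3.
∫_0^2 (u')² dx = 4*π^2, so ||u'||_L² = 2*π.
Ratio ||u||_L² / ||u'||_L² = 2/(3*π).
Sharp Poincaré constant on H^1_0(0, 2) is C_P = L/π = 2/π, achieved by sin(π/2·x).
This is the k = 3 harmonic; the ratio L/(kπ) is strictly less than C_P = L/π, consistent with the sharp inequality ||u||_L² ≤ C_P ||u'||_L².


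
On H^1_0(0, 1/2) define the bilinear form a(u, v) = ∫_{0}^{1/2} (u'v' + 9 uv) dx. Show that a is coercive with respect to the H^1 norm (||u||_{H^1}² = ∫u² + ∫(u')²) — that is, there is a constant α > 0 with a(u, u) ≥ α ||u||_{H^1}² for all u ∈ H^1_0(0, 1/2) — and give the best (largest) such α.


α = 1

Coercivity of a(·,·) on H^1_0(0, 1/2) means a(u, u) ≥ α ||u||_{H^1}² for every u ∈ H^1_0.
The interval has length L = 1/2, and Poincaré/coercivity depend only on L. Here a(u, u) = ∫(u')² + (9)·∫u².
Here c = 9 ≥ 1, so a(u,u) = ∫(u')² + c∫u² ≥ ∫(u')² + ∫u² = ||u||_{H^1}², i.e. α = 1 works. No larger α is possible: a(u,u) ≥ α||u||_{H^1}² means (1−α)∫(u')² ≥ (α−c)∫u², and for the modes u_n = sin(nπ(x−x₀)/L) (x₀ the left endpoint) one has ∫u_n²/∫(u_n')² = (L/(nπ))² → 0, so a(u_n,u_n)/||u_n||_{H^1}² → 1. Hence the optimal constant is α = 1.
Therefore α = 1.


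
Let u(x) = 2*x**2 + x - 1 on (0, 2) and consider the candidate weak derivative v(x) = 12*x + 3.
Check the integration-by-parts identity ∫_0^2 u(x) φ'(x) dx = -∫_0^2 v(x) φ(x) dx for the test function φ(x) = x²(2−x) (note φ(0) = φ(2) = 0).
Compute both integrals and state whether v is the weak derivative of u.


LHS = -116/15, RHS = -116/5. No, v is not the weak derivative of u.

u(x) = 2*x**2 + x - 1, classical derivative u'(x) = 4*x + 1.
φ(x) = x²(2−x), so φ'(x) = x*(4 - 3*x).
Note φ(0) = φ(2) = 0, so the boundary term u·φ vanishes.
LHS = ∫_0^2 u(x) φ'(x) dx = ∫_0^2 (-6*x^4 + 5*x^3 + 7*x^2 - 4*x) dx. Term by term:
  ∫_0^2 -6*x^4 dx = -192/5;  ∫_0^2 5*x^3 dx = 20;  ∫_0^2 7*x^2 dx = 56/3;
  ∫_0^2 -4*x dx = -8.
Sum: -192/5 + 20 + 56/3 − 8 = -116/15.
So LHS = -116/15.
∫_0^2 v(x) φ(x) dx = ∫_0^2 (-12*x^4 + 21*x^3 + 6*x^2) dx. Term by term:
  ∫_0^2 -12*x^4 dx = -384/5;  ∫_0^2 21*x^3 dx = 84;  ∫_0^2 6*x^2 dx = 16.
Sum: -384/5 + 84 + 16 = 116/5.
So RHS = -∫_0^2 v(x) φ(x) dx = -116/5.
LHS − RHS = 232/15 ≠ 0, so the identity fails.
(For a valid weak derivative the identity must hold for EVERY test function, in particular this one. The failure shows v is NOT the weak derivative of u.)
Correct weak derivative would be u'(x) = 4*x + 1.


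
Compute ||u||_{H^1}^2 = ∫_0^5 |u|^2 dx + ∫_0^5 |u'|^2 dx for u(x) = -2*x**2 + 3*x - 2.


||u||_{H^1}^2 = 1615

The H^1 norm (squared) on an interval (0, L) is
  ||u||_{H^1}^2 = ∫_0^L u(x)^2 dx + ∫_0^L u'(x)^2 dx.
Compute u'(x) = 3 - 4*x.
Then u(x)^2 = 4*x**4 - 12*x**3 + 17*x**2 - 12*x + 4 and u'(x)^2 = 16*x**2 - 24*x + 9.
Integrate each monomial from 0 to 5 using ∫_0^5 c·x^n dx = c·5^(n+1)/(n+1):
  ∫_0^5 u(x)^2 dx = ∫_0^5 (4*x^4 - 12*x^3 + 17*x^2 - 12*x + 4) dx. Term by term:
    ∫_0^5 4*x^4 dx = 2500;  ∫_0^5 -12*x^3 dx = -1875;  ∫_0^5 17*x^2 dx = 2125/3;
    ∫_0^5 -12*x dx = -150;  ∫_0^5 4 dx = 20.
  Sum: 2500 − 1875 + 2125/3 − 150 + 20 = 3610/3.
  ∫_0^5 u'(x)^2 dx = ∫_0^5 (16*x^2 - 24*x + 9) dx. Term by term:
    ∫_0^5 16*x^2 dx = 2000/3;  ∫_0^5 -24*x dx = -300;  ∫_0^5 9 dx = 45.
  Sum: 2000/3 − 300 + 45 = 1235/3.
Adding: ||u||_{H^1}^2 = 3610/3 + 1235/3 = 1615.


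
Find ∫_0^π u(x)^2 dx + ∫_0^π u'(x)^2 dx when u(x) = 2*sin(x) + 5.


||u||_{H^1(0,π)}^2 = 40 + 29*π

u'(x) = 2*cos(x).
Expand u² and (u')² and integrate term by term on (0, π), using: for integers n ≥ 1, ∫_0^π sin²(nx) dx = ∫_0^π cos²(nx) dx = π/2; for n ≠ n', ∫_0^π sin(nx)sin(n'x) dx = ∫_0^π cos(nx)cos(n'x) dx = 0; and by product-to-sum, ∫_0^π sin(nx)cos(n'x) dx = ½∫_0^π [sin((n+n')x) + sin((n−n')x)] dx, which is 0 when n+n' is even and 2n/(n²−n'²) when n+n' is odd (it need not vanish on (0, π)). For the constant mode: ∫_0^π 1 dx = π, ∫_0^π cos(nx) dx = 0, ∫_0^π sin(nx) dx = (1−(−1)^n)/n.
  u² squared terms: (5)²·∫1 dx = 25·π = 25*π;  (2)²·∫sin(x)² dx = 4·π/2 = 2*π.
  u² cross terms: 2·(5)·(2)·∫1·sin(x) dx = 20·(2) = 40.
  So ∫_0^π u² dx = 25*π + 2*π + 40 = 40 + 27*π.
  (u')² squared terms: (2)²·∫cos(x)² dx = 4·π/2 = 2*π.
  So ∫_0^π (u')² dx = 2*π.
||u||_{H^1}^2 = (40 + 27*π) + (2*π) = 40 + 29*π.


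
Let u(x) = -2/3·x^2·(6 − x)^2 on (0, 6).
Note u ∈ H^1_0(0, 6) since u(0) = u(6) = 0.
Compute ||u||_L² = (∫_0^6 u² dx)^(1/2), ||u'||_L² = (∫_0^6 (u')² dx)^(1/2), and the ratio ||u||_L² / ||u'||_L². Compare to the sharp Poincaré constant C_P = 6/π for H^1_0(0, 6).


||u||_L² / ||u'||_L² = sqrt(3) < C_P = 6/π.

u(x) = -2/3·x^2·(6 − x)^2, so u'(x) = 8*x*(-x^2 + 9*x - 18)/3.
u(x) = -2/3·x^2·(6 − x)^2 vanishes at x = 0 and x = 6, so u ∈ H^1_0(0, 6). Differentiate via the product rule and integrate the resulting polynomials term by term.
  ∫_0^6 u² dx = ∫_0^6 (4*x^8/9 - 32*x^7/3 + 96*x^6 - 384*x^5 + 576*x^4) dx. Term by term:
    ∫_0^6 4*x^8/9 dx = 497664;  ∫_0^6 -32*x^7/3 dx = -2239488;  ∫_0^6 96*x^6 dx = 26873856/7;
    ∫_0^6 -384*x^5 dx = -2985984;  ∫_0^6 576*x^4 dx = 4478976/5.
  Sum: 497664 − 2239488 + 26873856/7 − 2985984 + 4478976/5 = 248832/35.
  ∫_0^6 (u')² dx = ∫_0^6 (64*x^6/9 - 128*x^5 + 832*x^4 - 2304*x^3 + 2304*x^2) dx. Term by term:
    ∫_0^6 64*x^6/9 dx = 1990656/7;  ∫_0^6 -128*x^5 dx = -995328;  ∫_0^6 832*x^4 dx = 6469632/5;
    ∫_0^6 -2304*x^3 dx = -746496;  ∫_0^6 2304*x^2 dx = 165888.
  Sum: 1990656/7 − 995328 + 6469632/5 − 746496 + 165888 = 82944/35.
∫_0^6 u² dx = 248832/35, so ||u||_L² = 288*sqrt(105)/35.
∫_0^6 (u')² dx = 82944/35, so ||u'||_L² = 288*sqrt(35)/35.
Ratio ||u||_L² / ||u'||_L² = sqrt(3).
Sharp Poincaré constant on H^1_0(0, 6) is C_P = L/π = 6/π, achieved by sin(π/6·x).
A polynomial bump cannot attain the sharp Poincaré constant (only the first sine eigenfunction does), so the ratio is strictly less than C_P, consistent with ||u||_L² ≤ C_P ||u'||_L².


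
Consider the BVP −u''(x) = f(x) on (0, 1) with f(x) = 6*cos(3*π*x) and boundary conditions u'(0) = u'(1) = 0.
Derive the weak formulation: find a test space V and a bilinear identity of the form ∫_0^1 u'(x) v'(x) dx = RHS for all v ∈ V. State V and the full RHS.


V = H^1(0, 1) (no boundary constraint on v; u is determined up to an additive constant); weak form: ∫_0^1 u'v' dx = ∫_0^1 (6*cos(3*π*x)) v dx for all v ∈ V.

Multiply both sides by a test function v and integrate from 0 to 1:
  ∫_0^1 −u''(x) v(x) dx = ∫_0^1 f(x) v(x) dx.
Integrate the LHS by parts once:
  ∫_0^1 −u'' v dx = −[u'(x) v(x)]_0^1 + ∫_0^1 u'(x) v'(x) dx.
Thus ∫_0^1 u'(x) v'(x) dx = ∫_0^1 f(x) v(x) dx + [u'(x) v(x)]_0^1.
Choose V so that boundary terms are either known or forced to vanish.
u has homogeneous Neumann: u'(0) = u'(1) = 0. So [u' v]_0^1 = 0·v(1) − 0·v(0) = 0 for any v; take V = H^1(0, 1).
Weak formulation: find u (satisfying any essential BC) such that ∫_0^1 u'(x) v'(x) dx = ∫_0^1 f v dx for all v ∈ V (homogeneous Neumann, so boundary terms vanish).
Substituting f(x) = 6*cos(3*π*x), the right-hand side is ∫_0^1 (6*cos(3*π*x)) v dx.
Compatibility check (pure Neumann): taking v ≡ 1 ∈ V gives 0 = ∫_0^1 f dx + (0) − (0), i.e. ∫_0^1 f dx must equal u'(0) − u'(1) = 0. Indeed ∫_0^1 (6*cos(3*π*x)) dx = 0, so the data are compatible. The solution is then unique only up to an additive constant (fix it e.g. by requiring ∫_0^1 u dx = 0).


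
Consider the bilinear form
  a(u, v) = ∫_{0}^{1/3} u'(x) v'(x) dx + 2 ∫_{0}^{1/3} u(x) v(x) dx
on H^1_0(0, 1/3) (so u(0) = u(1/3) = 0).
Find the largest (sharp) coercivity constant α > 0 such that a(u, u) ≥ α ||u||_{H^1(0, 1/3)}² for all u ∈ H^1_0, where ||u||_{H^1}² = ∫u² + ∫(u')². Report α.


α = 1

Coercivity of a(·,·) on H^1_0(0, 1/3) means a(u, u) ≥ α ||u||_{H^1}² for every u ∈ H^1_0.
The interval has length L = 1/3, and Poincaré/coercivity depend only on L. Here a(u, u) = ∫(u')² + (2)·∫u².
Here c = 2 ≥ 1, so a(u,u) = ∫(u')² + c∫u² ≥ ∫(u')² + ∫u² = ||u||_{H^1}², i.e. α = 1 works. No larger α is possible: a(u,u) ≥ α||u||_{H^1}² means (1−α)∫(u')² ≥ (α−c)∫u², and for the modes u_n = sin(nπ(x−x₀)/L) (x₀ the left endpoint) one has ∫u_n²/∫(u_n')² = (L/(nπ))² → 0, so a(u_n,u_n)/||u_n||_{H^1}² → 1. Hence the optimal constant is α = 1.
Therefore α = 1.


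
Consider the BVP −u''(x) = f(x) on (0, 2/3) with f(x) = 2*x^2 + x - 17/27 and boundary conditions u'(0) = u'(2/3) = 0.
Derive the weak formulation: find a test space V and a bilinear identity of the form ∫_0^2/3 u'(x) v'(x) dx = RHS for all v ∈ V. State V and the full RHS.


V = H^1(0, 2/3) (no boundary constraint on v; u is determined up to an additive constant); weak form: ∫_0^2/3 u'v' dx = ∫_0^2/3 (2*x^2 + x - 17/27) v dx for all v ∈ V.

Multiply both sides by a test function v and integrate from 0 to 2/3:
  ∫_0^2/3 −u''(x) v(x) dx = ∫_0^2/3 f(x) v(x) dx.
Integrate the LHS by parts once:
  ∫_0^2/3 −u'' v dx = −[u'(x) v(x)]_0^2/3 + ∫_0^2/3 u'(x) v'(x) dx.
Thus ∫_0^2/3 u'(x) v'(x) dx = ∫_0^2/3 f(x) v(x) dx + [u'(x) v(x)]_0^2/3.
Choose V so that boundary terms are either known or forced to vanish.
u has homogeneous Neumann: u'(0) = u'(2/3) = 0. So [u' v]_0^2/3 = 0·v(2/3) − 0·v(0) = 0 for any v; take V = H^1(0, 2/3).
Weak formulation: find u (satisfying any essential BC) such that ∫_0^2/3 u'(x) v'(x) dx = ∫_0^2/3 f v dx for all v ∈ V (homogeneous Neumann, so boundary terms vanish).
Substituting f(x) = 2*x^2 + x - 17/27, the right-hand side is ∫_0^2/3 (2*x^2 + x - 17/27) v dx.
Compatibility check (pure Neumann): taking v ≡ 1 ∈ V gives 0 = ∫_0^2/3 f dx + (0) − (0), i.e. ∫_0^2/3 f dx must equal u'(0) − u'(2/3) = 0. Indeed ∫_0^2/3 (2*x^2 + x - 17/27) dx = 0, so the data are compatible. The solution is then unique only up to an additive constant (fix it e.g. by requiring ∫_0^2/3 u dx = 0).


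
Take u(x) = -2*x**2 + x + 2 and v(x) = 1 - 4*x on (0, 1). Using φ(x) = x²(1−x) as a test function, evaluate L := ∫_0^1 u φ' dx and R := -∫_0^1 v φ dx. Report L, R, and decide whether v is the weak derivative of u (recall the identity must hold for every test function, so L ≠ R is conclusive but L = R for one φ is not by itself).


LHS = 7/60, RHS = 7/60. Yes, v = u' weakly.

u(x) = -2*x**2 + x + 2, classical derivative u'(x) = 1 - 4*x.
φ(x) = x²(1−x), so φ'(x) = x*(2 - 3*x).
Note φ(0) = φ(1) = 0, so the boundary term u·φ vanishes.
LHS = ∫_0^1 u(x) φ'(x) dx = ∫_0^1 (6*x^4 - 7*x^3 - 4*x^2 + 4*x) dx. Term by term:
  ∫_0^1 6*x^4 dx = 6/5;  ∫_0^1 -7*x^3 dx = -7/4;  ∫_0^1 -4*x^2 dx = -4/3;
  ∫_0^1 4*x dx = 2.
Sum: 6/5 − 7/4 − 4/3 + 2 = 7/60.
So LHS = 7/60.
∫_0^1 v(x) φ(x) dx = ∫_0^1 (4*x^4 - 5*x^3 + x^2) dx. Term by term:
  ∫_0^1 4*x^4 dx = 4/5;  ∫_0^1 -5*x^3 dx = -5/4;  ∫_0^1 x^2 dx = 1/3.
Sum: 4/5 − 5/4 + 1/3 = -7/60.
So RHS = -∫_0^1 v(x) φ(x) dx = 7/60.
LHS = RHS, so the identity holds for this test φ.
Moreover u is smooth here and v(x) = u'(x) = 1 - 4*x pointwise, so the identity holds for every test function. Hence v is the weak derivative of u.
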